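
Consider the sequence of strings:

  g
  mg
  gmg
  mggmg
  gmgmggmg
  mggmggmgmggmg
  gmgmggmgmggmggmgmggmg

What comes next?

This is a Fibonacci-style word recurrence s(k) = s(k−2)·s(k−1): e.g. g·mg = gmg.
So term 8 is mggmggmgmggmg·gmgmggmgmggmggmgmggmg.

mggmggmgmggmggmgmggmgmggmggmgmggmg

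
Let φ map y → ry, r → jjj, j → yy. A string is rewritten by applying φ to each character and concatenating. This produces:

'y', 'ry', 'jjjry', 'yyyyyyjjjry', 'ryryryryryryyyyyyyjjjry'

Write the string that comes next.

Replace each of the 23 characters of ryryryryryryyyyyyyjjjry in place — jjj ry jjj ry jjj ry jjj ry jjj ry jjj ry ry ry ry ry ry ry yy yy yy jjj ry — and concatenate.

jjjryjjjryjjjryjjjryjjjryjjjryryryryryryryyyyyyyjjjry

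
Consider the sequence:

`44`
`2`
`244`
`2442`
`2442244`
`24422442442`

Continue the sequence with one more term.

244224424422442244

Each term (from the third on) is the previous term followed by the one before it: term 3 = 2·44 = 244.
The next term joins 24422442442 and 2442244.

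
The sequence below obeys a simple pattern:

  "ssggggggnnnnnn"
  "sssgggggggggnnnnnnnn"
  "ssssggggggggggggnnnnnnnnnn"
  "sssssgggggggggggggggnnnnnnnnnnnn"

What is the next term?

ssssssggggggggggggggggggnnnnnnnnnnnnnn

Term n consists of n s's, followed by 3n g's, followed by 2n+2 n's, where the shown terms are n = 2, 3, 4, 5.
At n = 6 the blocks have lengths 6, 18, 14.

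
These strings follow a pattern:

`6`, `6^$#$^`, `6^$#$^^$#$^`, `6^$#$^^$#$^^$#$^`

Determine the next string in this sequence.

Each term is the previous one with ^$#$^ appended.
So the next term is 6^$#$^^$#$^^$#$^·^$#$^.

6^$#$^^$#$^^$#$^^$#$^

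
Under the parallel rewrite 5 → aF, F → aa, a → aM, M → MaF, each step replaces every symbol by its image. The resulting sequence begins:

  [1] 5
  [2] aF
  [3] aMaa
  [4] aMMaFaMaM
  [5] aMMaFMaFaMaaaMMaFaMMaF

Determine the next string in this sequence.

Rewriting the 22 symbols of aMMaFMaFaMaaaMMaFaMMaF one by one yields aM MaF MaF aM aa MaF aM aa aM MaF aM aM aM MaF MaF aM aa aM MaF MaF aM aa; concatenated:

aMMaFMaFaMaaMaFaMaaaMMaFaMaMaMMaFMaFaMaaaMMaFMaFaMaa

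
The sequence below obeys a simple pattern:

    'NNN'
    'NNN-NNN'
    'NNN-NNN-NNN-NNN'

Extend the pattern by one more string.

Every step duplicates the string with '-' between the halves.
Doubling NNN-NNN-NNN-NNN with '-' between the halves:

NNN-NNN-NNN-NNN-NNN-NNN-NNN-NNN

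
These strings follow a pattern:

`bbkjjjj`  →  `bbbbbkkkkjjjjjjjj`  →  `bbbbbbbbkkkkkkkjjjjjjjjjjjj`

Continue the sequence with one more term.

Reading off run lengths: b runs 2, 5, 8; k runs 1, 4, 7; j runs 4, 8, 12 — each is linear in n (n = 1, 2, …).
At n = 4 the blocks have lengths 11, 10, 16.

bbbbbbbbbbbkkkkkkkkkkjjjjjjjjjjjjjjjj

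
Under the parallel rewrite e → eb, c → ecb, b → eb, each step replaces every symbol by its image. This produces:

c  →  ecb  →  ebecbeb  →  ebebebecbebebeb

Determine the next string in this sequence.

Rewriting the 15 symbols of ebebebecbebebeb one by one yields eb eb eb eb eb eb eb ecb eb eb eb eb eb eb eb; concatenated:

ebebebebebebebecbebebebebebebeb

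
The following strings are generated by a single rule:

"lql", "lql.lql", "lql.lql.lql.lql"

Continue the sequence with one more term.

lql.lql.lql.lql.lql.lql.lql.lql

Every step duplicates the string with '.' between the halves.
So the next term is two copies of lql.lql.lql.lql with '.' between the halves.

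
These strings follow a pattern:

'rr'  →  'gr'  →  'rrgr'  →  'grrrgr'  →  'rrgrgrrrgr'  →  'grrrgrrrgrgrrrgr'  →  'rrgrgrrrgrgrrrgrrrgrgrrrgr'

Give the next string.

This is a Fibonacci-style word recurrence s(k) = s(k−2)·s(k−1): e.g. rr·gr = rrgr.
The next term joins grrrgrrrgrgrrrgr and rrgrgrrrgrgrrrgrrrgrgrrrgr.

grrrgrrrgrgrrrgrrrgrgrrrgrgrrrgrrrgrgrrrgr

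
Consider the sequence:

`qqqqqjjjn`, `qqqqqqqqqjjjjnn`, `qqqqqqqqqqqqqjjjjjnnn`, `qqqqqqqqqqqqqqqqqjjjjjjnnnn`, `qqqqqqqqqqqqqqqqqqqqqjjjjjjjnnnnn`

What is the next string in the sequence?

qqqqqqqqqqqqqqqqqqqqqqqqqjjjjjjjjnnnnnn

Reading off run lengths: q runs 5, 9, 13, 17, 21; j runs 3, 4, 5, 6, 7; n runs 1, 2, 3, 4, 5 — each is linear in n (n = 1, 2, …).
Setting n = 6 gives 25, 8, 6 characters in each block.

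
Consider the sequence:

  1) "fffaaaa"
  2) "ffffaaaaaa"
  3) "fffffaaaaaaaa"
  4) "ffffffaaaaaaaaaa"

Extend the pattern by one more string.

The n-th term is n+1 f's then 2n a's, where the shown terms are n = 2, 3, 4, 5.
Setting n = 6 gives 7, 12 characters in each block.

fffffffaaaaaaaaaaaa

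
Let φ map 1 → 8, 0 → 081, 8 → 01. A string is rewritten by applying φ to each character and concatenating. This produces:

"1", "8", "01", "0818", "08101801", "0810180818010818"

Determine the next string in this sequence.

08101808180108101801081808101801

Replace each of the 16 characters of 0810180818010818 in place — 081 01 8 081 8 01 081 01 8 01 081 8 081 01 8 01 — and concatenate.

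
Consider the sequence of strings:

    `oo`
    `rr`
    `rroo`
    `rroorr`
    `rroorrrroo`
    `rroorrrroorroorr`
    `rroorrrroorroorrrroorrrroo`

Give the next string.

This is a Fibonacci-style word recurrence s(k) = s(k−1)·s(k−2): e.g. rr·oo = rroo.
The next term joins rroorrrroorroorrrroorrrroo and rroorrrroorroorr.

rroorrrroorroorrrroorrrroorroorrrroorroorr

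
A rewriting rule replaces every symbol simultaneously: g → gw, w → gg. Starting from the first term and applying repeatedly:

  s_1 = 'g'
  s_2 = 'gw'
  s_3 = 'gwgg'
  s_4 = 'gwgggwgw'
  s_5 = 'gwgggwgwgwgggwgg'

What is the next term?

gwgggwgwgwgggwgggwgggwgwgwgggwgw

Applying the rule to each of the 16 symbols of gwgggwgwgwgggwgg gives the pieces gw gg gw gw gw gg gw gg gw gg gw gw gw gg gw gw, which concatenate to the answer.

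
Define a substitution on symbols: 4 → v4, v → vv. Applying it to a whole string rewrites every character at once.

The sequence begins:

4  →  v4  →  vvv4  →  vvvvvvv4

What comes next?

Expanding vvvvvvv4: v→vv, v→vv, v→vv, v→vv, v→vv, v→vv, v→vv, 4→v4. Concatenated: vv vv vv vv vv vv vv v4.

vvvvvvvvvvvvvvv4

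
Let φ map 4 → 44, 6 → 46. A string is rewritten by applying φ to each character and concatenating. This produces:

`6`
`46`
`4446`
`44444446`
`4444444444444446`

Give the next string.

Replace each of the 16 characters of 4444444444444446 in place — 44 44 44 44 44 44 44 44 44 44 44 44 44 44 44 46 — and concatenate.

44444444444444444444444444444446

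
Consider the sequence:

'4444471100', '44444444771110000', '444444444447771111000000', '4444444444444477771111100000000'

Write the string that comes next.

44444444444444444777771111110000000000

Each string has the form 4^{3n+2} 7^{n} 1^{n+1} 0^{2n} (n = 1, 2, …).
For the next term, n = 5, so the run lengths are 17, 5, 6, 10.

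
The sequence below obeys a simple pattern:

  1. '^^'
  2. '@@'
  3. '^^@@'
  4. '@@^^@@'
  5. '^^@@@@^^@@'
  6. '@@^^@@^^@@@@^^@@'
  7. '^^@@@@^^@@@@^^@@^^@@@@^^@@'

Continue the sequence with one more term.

This is a Fibonacci-style word recurrence s(k) = s(k−2)·s(k−1): e.g. ^^·@@ = ^^@@.
So term 8 is @@^^@@^^@@@@^^@@·^^@@@@^^@@@@^^@@^^@@@@^^@@.

@@^^@@^^@@@@^^@@^^@@@@^^@@@@^^@@^^@@@@^^@@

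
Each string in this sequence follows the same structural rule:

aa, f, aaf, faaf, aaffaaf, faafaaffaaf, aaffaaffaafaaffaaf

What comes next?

faafaaffaafaaffaaffaafaaffaaf

From term 3 onward, concatenate the second-to-last term with the last: aa·f = aaf, f·aaf = faaf, …
So term 8 is faafaaffaaf·aaffaaffaafaaffaaf.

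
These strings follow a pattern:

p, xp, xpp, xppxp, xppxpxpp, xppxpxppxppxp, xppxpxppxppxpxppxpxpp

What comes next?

This is a Fibonacci-style word recurrence s(k) = s(k−1)·s(k−2): e.g. xp·p = xpp.
The next term joins xppxpxppxppxpxppxpxpp and xppxpxppxppxp.

xppxpxppxppxpxppxpxppxppxpxppxppxp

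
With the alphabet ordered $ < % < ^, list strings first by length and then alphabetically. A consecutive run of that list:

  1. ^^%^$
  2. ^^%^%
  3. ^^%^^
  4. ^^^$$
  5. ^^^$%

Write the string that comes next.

^^^$^

The successor of ^^^$% increments the rightmost position that isn't already ^ and resets every position after it to $.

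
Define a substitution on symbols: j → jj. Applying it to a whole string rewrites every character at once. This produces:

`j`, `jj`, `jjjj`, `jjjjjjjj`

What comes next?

jjjjjjjjjjjjjjjj

Expanding jjjjjjjj: j→jj, j→jj, j→jj, j→jj, j→jj, j→jj, j→jj, j→jj. Concatenated: jj jj jj jj jj jj jj jj.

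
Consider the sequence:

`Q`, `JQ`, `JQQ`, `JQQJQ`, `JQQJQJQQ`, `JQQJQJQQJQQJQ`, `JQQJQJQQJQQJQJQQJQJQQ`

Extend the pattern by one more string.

JQQJQJQQJQQJQJQQJQJQQJQQJQJQQJQQJQ

From term 3 onward, concatenate the last term with the second-to-last: JQ·Q = JQQ, JQQ·JQ = JQQJQ, …
So term 8 is JQQJQJQQJQQJQJQQJQJQQ·JQQJQJQQJQQJQ.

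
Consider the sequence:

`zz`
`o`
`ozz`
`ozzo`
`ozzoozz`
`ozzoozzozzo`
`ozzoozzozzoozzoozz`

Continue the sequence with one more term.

Each term (from the third on) is the previous term followed by the one before it: term 3 = o·zz = ozz.
So term 8 is ozzoozzozzoozzoozz·ozzoozzozzo.

ozzoozzozzoozzoozzozzoozzozzo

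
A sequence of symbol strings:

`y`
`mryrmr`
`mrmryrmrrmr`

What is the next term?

s(k+1) = mr·s(k)·rmr, so each term gains mr as a prefix and rmr as a suffix.
One more step from mrmryrmrrmr gives the answer.

mrmrmryrmrrmrrmr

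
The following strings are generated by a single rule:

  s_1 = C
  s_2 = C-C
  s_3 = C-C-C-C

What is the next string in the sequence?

Every step duplicates the string with '-' between the halves.
One more doubling of C-C-C-C gives the answer.

C-C-C-C-C-C-C-C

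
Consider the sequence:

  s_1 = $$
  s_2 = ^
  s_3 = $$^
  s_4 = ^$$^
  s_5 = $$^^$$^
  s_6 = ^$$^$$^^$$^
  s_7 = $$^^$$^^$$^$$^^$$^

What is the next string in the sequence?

Each term (from the third on) is the two preceding terms concatenated in order: term 3 = $$·^ = $$^.
So term 8 is ^$$^$$^^$$^·$$^^$$^^$$^$$^^$$^.

^$$^$$^^$$^$$^^$$^^$$^$$^^$$^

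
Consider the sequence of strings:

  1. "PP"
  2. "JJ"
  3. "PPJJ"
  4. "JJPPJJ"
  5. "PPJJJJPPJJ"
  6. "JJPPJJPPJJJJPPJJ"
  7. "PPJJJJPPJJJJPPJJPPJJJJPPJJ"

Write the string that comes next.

Each term (from the third on) is the two preceding terms concatenated in order: term 3 = PP·JJ = PPJJ.
The next term joins JJPPJJPPJJJJPPJJ and PPJJJJPPJJJJPPJJPPJJJJPPJJ.

JJPPJJPPJJJJPPJJPPJJJJPPJJJJPPJJPPJJJJPPJJ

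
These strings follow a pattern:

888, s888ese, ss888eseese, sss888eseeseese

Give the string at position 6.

s(k+1) = s·s(k)·ese, so each term gains s as a prefix and ese as a suffix.
From sss888eseeseese, 2 further steps: sss888eseeseese → ssss888eseeseeseese → (answer).

sssss888eseeseeseeseese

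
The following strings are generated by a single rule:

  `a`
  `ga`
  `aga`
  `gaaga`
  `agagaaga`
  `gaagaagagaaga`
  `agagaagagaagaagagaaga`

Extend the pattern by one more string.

gaagaagagaagaagagaagagaagaagagaaga

This is a Fibonacci-style word recurrence s(k) = s(k−2)·s(k−1): e.g. a·ga = aga.
The next term joins gaagaagagaaga and agagaagagaagaagagaaga.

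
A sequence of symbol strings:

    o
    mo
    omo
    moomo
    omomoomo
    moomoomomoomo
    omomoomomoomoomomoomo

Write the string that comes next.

moomoomomoomoomomoomomoomoomomoomo

Each term (from the third on) is the two preceding terms concatenated in order: term 3 = o·mo = omo.
Continuing: moomoomomoomo · omomoomomoomoomomoomo gives term 8.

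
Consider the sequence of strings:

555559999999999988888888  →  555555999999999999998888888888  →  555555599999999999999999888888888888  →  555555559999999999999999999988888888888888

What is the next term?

Each string has the form 5^{n+2} 9^{3n+2} 8^{2n+2}, where the shown terms are n = 3, 4, 5, 6.
Setting n = 7 gives 9, 23, 16 characters in each block.

555555555999999999999999999999998888888888888888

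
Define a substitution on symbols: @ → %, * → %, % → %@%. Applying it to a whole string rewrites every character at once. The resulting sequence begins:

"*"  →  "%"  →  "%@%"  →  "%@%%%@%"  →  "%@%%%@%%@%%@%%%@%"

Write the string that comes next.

φ(%@%%%@%%@%%@%%%@%) expands symbol-by-symbol to %@% % %@% %@% %@% % %@% %@% % %@% %@% % %@% %@% %@% % %@%; joining the 17 pieces gives the next term.

%@%%%@%%@%%@%%%@%%@%%%@%%@%%%@%%@%%@%%%@%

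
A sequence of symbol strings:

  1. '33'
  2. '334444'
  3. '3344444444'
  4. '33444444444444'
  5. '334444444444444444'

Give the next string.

Each term is the previous one with 4444 appended.
One more step from 334444444444444444 gives the answer.

3344444444444444444444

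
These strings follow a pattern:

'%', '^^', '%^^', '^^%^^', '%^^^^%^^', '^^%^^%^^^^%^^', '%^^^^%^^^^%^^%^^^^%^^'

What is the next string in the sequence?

This is a Fibonacci-style word recurrence s(k) = s(k−2)·s(k−1): e.g. %·^^ = %^^.
The next term joins ^^%^^%^^^^%^^ and %^^^^%^^^^%^^%^^^^%^^.

^^%^^%^^^^%^^%^^^^%^^^^%^^%^^^^%^^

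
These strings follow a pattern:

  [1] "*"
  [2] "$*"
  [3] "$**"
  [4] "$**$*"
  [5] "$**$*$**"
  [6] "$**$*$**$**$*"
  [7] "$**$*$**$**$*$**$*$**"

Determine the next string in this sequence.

$**$*$**$**$*$**$*$**$**$*$**$**$*

This is a Fibonacci-style word recurrence s(k) = s(k−1)·s(k−2): e.g. $*·* = $**.
Continuing: $**$*$**$**$*$**$*$** · $**$*$**$**$* gives term 8.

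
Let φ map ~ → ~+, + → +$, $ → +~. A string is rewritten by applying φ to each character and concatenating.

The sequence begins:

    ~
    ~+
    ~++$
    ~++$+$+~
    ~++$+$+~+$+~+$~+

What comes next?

Rewriting the 16 symbols of ~++$+$+~+$+~+$~+ one by one yields ~+ +$ +$ +~ +$ +~ +$ ~+ +$ +~ +$ ~+ +$ +~ ~+ +$; concatenated:

~++$+$+~+$+~+$~++$+~+$~++$+~~++$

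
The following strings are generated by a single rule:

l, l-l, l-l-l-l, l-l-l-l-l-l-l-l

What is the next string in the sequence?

Every step duplicates the string with '-' between the halves.
Doubling l-l-l-l-l-l-l-l with '-' between the halves:

l-l-l-l-l-l-l-l-l-l-l-l-l-l-l-l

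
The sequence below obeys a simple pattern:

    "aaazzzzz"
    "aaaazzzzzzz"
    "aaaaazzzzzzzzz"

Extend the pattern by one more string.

aaaaaazzzzzzzzzzz

Each string has the form a^{n} z^{2n-1}, where the shown terms are n = 3, 4, 5.
For the next term, n = 6, so the run lengths are 6, 11.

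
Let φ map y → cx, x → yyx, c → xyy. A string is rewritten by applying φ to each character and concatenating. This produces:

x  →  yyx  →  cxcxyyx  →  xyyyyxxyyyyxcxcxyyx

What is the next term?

φ(xyyyyxxyyyyxcxcxyyx) expands symbol-by-symbol to yyx cx cx cx cx yyx yyx cx cx cx cx yyx xyy yyx xyy yyx cx cx yyx; joining the 19 pieces gives the next term.

yyxcxcxcxcxyyxyyxcxcxcxcxyyxxyyyyxxyyyyxcxcxyyx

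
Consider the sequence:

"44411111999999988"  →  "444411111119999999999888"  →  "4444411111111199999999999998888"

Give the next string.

44444411111111111999999999999999988888

Reading off run lengths: 4 runs 3, 4, 5; 1 runs 5, 7, 9; 9 runs 7, 10, 13; 8 runs 2, 3, 4 — each is linear in n, where the shown terms are n = 2, 3, 4.
At n = 5 the blocks have lengths 6, 11, 16, 5.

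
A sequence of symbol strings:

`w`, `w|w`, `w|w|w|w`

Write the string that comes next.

Each string is two copies of the previous one joined by '|'.
Doubling w|w|w|w with '|' between the halves:

w|w|w|w|w|w|w|w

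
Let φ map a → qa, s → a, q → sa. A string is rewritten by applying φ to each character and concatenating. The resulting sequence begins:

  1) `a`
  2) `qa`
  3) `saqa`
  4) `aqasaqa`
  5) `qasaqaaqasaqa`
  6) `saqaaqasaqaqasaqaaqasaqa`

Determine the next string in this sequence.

Rewriting the 24 symbols of saqaaqasaqaqasaqaaqasaqa one by one yields a qa sa qa qa sa qa a qa sa qa sa qa a qa sa qa qa sa qa a qa sa qa; concatenated:

aqasaqaqasaqaaqasaqasaqaaqasaqaqasaqaaqasaqa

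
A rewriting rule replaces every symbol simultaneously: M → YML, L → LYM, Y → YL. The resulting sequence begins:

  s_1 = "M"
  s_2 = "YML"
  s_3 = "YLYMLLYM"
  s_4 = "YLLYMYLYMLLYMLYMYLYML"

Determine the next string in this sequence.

YLLYMLYMYLYMLYLLYMYLYMLLYMLYMYLYMLLYMYLYMLYLLYMYLYMLLYM

φ(YLLYMYLYMLLYMLYMYLYML) expands symbol-by-symbol to YL LYM LYM YL YML YL LYM YL YML LYM LYM YL YML LYM YL YML YL LYM YL YML LYM; joining the 21 pieces gives the next term.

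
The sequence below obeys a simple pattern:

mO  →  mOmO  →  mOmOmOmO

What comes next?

mOmOmOmOmOmOmOmO

s(k+1) = s(k)·s(k) — each term doubles the last.
So the next term is two copies of mOmOmOmO.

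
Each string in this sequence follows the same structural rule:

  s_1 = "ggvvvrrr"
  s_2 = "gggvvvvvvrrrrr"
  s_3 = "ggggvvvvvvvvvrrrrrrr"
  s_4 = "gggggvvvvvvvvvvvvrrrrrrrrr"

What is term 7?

ggggggggvvvvvvvvvvvvvvvvvvvvvrrrrrrrrrrrrrrr

The n-th term is n+1 g's then 3n v's then 2n+1 r's (n = 1, 2, …).
For term 7, n = 7, so the run lengths are 8, 21, 15.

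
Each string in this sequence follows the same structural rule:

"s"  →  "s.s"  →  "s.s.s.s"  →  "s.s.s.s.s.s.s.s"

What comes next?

s.s.s.s.s.s.s.s.s.s.s.s.s.s.s.s

Every step duplicates the string with '.' between the halves.
One more doubling of s.s.s.s.s.s.s.s gives the answer.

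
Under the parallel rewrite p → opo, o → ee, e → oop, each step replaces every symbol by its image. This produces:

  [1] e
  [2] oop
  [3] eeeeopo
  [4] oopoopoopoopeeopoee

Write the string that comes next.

eeeeopoeeeeopoeeeeopoeeeeopooopoopeeopoeeoopoop

Applying the rule to each of the 19 symbols of oopoopoopoopeeopoee gives the pieces ee ee opo ee ee opo ee ee opo ee ee opo oop oop ee opo ee oop oop, which concatenate to the answer.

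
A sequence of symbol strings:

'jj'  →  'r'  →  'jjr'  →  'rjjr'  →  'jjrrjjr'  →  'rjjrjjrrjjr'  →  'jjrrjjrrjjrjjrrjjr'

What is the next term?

Each term (from the third on) is the two preceding terms concatenated in order: term 3 = jj·r = jjr.
So term 8 is rjjrjjrrjjr·jjrrjjrrjjrjjrrjjr.

rjjrjjrrjjrjjrrjjrrjjrjjrrjjr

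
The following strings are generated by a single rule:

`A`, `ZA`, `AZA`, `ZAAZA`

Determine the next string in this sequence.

AZAZAAZA

This is a Fibonacci-style word recurrence s(k) = s(k−2)·s(k−1): e.g. A·ZA = AZA.
Continuing: AZA · ZAAZA gives term 5.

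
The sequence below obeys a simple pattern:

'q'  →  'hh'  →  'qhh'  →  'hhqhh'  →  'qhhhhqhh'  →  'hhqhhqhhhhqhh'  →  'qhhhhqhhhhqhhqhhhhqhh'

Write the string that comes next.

hhqhhqhhhhqhhqhhhhqhhhhqhhqhhhhqhh

Each term (from the third on) is the two preceding terms concatenated in order: term 3 = q·hh = qhh.
So term 8 is hhqhhqhhhhqhh·qhhhhqhhhhqhhqhhhhqhh.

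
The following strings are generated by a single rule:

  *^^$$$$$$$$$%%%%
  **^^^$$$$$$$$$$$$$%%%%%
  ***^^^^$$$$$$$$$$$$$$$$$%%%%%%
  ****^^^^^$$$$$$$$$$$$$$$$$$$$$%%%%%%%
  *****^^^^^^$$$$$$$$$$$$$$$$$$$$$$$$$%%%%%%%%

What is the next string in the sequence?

******^^^^^^^$$$$$$$$$$$$$$$$$$$$$$$$$$$$$%%%%%%%%%

The n-th term is n-1 *'s then n ^'s then 4n+1 $'s then n+2 %'s, where the shown terms are n = 2, 3, 4, 5, 6.
For the next term, n = 7, so the run lengths are 6, 7, 29, 9.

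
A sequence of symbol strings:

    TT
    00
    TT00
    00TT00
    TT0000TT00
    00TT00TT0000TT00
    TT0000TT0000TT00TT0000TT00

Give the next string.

00TT00TT0000TT00TT0000TT0000TT00TT0000TT00

Each term (from the third on) is the two preceding terms concatenated in order: term 3 = TT·00 = TT00.
Continuing: 00TT00TT0000TT00 · TT0000TT0000TT00TT0000TT00 gives term 8.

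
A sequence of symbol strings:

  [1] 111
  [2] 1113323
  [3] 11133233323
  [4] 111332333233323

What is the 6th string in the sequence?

Each term is the previous one with 3323 appended.
From 111332333233323, 2 further steps: 111332333233323 → 1113323332333233323 → (answer).

11133233323332333233323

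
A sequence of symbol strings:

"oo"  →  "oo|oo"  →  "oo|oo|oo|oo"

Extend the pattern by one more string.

Each string is two copies of the previous one joined by '|'.
Doubling oo|oo|oo|oo with '|' between the halves:

oo|oo|oo|oo|oo|oo|oo|oo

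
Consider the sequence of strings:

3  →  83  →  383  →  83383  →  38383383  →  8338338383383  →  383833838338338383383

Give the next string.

8338338383383383833838338338383383

From term 3 onward, concatenate the second-to-last term with the last: 3·83 = 383, 83·383 = 83383, …
So term 8 is 8338338383383·383833838338338383383.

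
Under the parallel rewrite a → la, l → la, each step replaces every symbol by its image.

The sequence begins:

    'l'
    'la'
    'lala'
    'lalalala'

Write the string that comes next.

lalalalalalalala

Expanding lalalala: l→la, a→la, l→la, a→la, l→la, a→la, l→la, a→la. Concatenated: la la la la la la la la.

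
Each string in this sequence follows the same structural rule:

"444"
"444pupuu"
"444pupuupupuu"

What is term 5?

444pupuupupuupupuupupuu

Every step adds pupuu to the end: s(k+1) = s(k)·pupuu.
From 444pupuupupuu, 2 further steps: 444pupuupupuu → 444pupuupupuupupuu → (answer).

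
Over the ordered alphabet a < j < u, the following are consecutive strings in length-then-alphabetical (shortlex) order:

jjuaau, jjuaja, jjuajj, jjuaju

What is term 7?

jjuauu

Continuing the enumeration 3 steps past jjuaju: jjuaju → jjuaua → jjuauj → (answer).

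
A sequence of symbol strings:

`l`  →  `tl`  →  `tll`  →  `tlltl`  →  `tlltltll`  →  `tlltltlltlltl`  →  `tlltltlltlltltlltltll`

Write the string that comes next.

This is a Fibonacci-style word recurrence s(k) = s(k−1)·s(k−2): e.g. tl·l = tll.
The next term joins tlltltlltlltltlltltll and tlltltlltlltl.

tlltltlltlltltlltltlltlltltlltlltl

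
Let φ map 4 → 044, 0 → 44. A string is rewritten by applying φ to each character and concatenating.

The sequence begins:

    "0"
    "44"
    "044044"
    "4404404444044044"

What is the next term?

φ(4404404444044044) expands symbol-by-symbol to 044 044 44 044 044 44 044 044 044 044 44 044 044 44 044 044; joining the 16 pieces gives the next term.

04404444044044440440440440444404404444044044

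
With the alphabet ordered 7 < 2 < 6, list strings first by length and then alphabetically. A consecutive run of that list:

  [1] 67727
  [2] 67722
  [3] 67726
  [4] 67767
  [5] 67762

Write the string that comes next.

67766

Find the rightmost character of 67762 below 6, bump it to the next letter, and reset everything to its right to 7.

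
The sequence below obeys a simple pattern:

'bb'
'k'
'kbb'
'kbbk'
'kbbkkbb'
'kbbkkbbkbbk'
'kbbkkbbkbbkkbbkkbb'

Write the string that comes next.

kbbkkbbkbbkkbbkkbbkbbkkbbkbbk

From term 3 onward, concatenate the last term with the second-to-last: k·bb = kbb, kbb·k = kbbk, …
So term 8 is kbbkkbbkbbkkbbkkbb·kbbkkbbkbbk.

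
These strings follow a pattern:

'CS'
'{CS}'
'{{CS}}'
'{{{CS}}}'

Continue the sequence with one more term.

{{{{CS}}}}

Every step adds { to the front and } to the end of the previous string.
One more step from {{{CS}}} gives the answer.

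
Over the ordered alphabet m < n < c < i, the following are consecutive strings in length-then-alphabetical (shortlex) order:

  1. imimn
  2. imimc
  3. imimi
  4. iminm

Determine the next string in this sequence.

The successor of iminm increments the rightmost position that isn't already i and resets every position after it to m.

iminn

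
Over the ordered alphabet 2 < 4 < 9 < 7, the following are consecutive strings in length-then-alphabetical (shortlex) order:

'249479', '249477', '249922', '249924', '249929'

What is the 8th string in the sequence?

249944

Continuing the enumeration 3 steps past 249929: 249929 → 249927 → 249942 → (answer).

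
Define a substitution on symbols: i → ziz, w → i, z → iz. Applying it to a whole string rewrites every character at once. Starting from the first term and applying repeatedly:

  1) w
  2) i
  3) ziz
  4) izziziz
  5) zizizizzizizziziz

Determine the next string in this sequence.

izzizizzizizzizizizzizizzizizizzizizziziz

φ(zizizizzizizziziz) expands symbol-by-symbol to iz ziz iz ziz iz ziz iz iz ziz iz ziz iz iz ziz iz ziz iz; joining the 17 pieces gives the next term.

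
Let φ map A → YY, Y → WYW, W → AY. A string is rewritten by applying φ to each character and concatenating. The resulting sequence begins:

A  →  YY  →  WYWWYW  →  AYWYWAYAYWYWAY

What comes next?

Applying the rule to each of the 14 symbols of AYWYWAYAYWYWAY gives the pieces YY WYW AY WYW AY YY WYW YY WYW AY WYW AY YY WYW, which concatenate to the answer.

YYWYWAYWYWAYYYWYWYYWYWAYWYWAYYYWYW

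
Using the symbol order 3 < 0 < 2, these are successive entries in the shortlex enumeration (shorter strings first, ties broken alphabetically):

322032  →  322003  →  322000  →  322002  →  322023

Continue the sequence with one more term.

The successor of 322023 increments the rightmost position that isn't already 2 and resets every position after it to 3.

322020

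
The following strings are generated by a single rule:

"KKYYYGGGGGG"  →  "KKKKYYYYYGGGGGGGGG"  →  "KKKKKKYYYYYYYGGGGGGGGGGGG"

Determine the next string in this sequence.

KKKKKKKKYYYYYYYYYGGGGGGGGGGGGGGG

Each string has the form K^{2n} Y^{2n+1} G^{3n+3} (n = 1, 2, …).
At n = 4 the blocks have lengths 8, 9, 15.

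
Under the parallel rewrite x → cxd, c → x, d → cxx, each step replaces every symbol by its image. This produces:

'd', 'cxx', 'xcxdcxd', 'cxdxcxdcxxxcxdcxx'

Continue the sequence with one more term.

Replace each of the 17 characters of cxdxcxdcxxxcxdcxx in place — x cxd cxx cxd x cxd cxx x cxd cxd cxd x cxd cxx x cxd cxd — and concatenate.

xcxdcxxcxdxcxdcxxxcxdcxdcxdxcxdcxxxcxdcxd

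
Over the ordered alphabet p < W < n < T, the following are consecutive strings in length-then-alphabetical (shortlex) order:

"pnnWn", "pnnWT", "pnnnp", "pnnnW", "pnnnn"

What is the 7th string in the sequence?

Stepping forward 2 times from pnnnn: pnnnn → pnnnT, then the target.

pnnTp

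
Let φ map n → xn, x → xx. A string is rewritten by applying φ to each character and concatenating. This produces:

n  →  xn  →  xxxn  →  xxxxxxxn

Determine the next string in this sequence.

xxxxxxxxxxxxxxxn

Apply φ to xxxxxxxn symbol by symbol: x→xx, x→xx, x→xx, x→xx, x→xx, x→xx, x→xx, n→xn; joined: xx xx xx xx xx xx xx xn.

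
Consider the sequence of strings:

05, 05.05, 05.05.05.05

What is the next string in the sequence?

05.05.05.05.05.05.05.05

s(k+1) = s(k)·.·s(k) — each term doubles the last with '.' between the halves.
One more doubling of 05.05.05.05 gives the answer.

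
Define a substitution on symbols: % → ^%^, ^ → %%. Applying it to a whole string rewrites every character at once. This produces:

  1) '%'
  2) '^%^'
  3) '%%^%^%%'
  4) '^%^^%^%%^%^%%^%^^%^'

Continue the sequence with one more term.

%%^%^%%%%^%^%%^%^^%^%%^%^%%^%^^%^%%^%^%%%%^%^%%

Applying the rule to each of the 19 symbols of ^%^^%^%%^%^%%^%^^%^ gives the pieces %% ^%^ %% %% ^%^ %% ^%^ ^%^ %% ^%^ %% ^%^ ^%^ %% ^%^ %% %% ^%^ %%, which concatenate to the answer.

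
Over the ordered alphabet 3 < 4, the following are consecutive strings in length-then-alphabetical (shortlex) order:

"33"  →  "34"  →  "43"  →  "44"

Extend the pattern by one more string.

44 is the last string of length 2, so the next is the first of length 3: 3 repeated 3 times.

333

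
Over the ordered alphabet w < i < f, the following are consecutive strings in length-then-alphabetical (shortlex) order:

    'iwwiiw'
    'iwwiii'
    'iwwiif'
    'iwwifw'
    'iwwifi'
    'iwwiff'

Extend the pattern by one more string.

iwwfww

Find the rightmost character of iwwiff below f, bump it to the next letter, and reset everything to its right to w.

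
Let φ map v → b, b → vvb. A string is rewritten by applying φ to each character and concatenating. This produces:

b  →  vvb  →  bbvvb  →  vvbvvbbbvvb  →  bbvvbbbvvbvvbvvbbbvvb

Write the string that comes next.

φ(bbvvbbbvvbvvbvvbbbvvb) expands symbol-by-symbol to vvb vvb b b vvb vvb vvb b b vvb b b vvb b b vvb vvb vvb b b vvb; joining the 21 pieces gives the next term.

vvbvvbbbvvbvvbvvbbbvvbbbvvbbbvvbvvbvvbbbvvb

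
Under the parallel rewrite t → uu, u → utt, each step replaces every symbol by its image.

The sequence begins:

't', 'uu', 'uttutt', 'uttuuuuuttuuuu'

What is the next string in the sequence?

Rewriting the 14 symbols of uttuuuuuttuuuu one by one yields utt uu uu utt utt utt utt utt uu uu utt utt utt utt; concatenated:

uttuuuuuttuttuttuttuttuuuuuttuttuttutt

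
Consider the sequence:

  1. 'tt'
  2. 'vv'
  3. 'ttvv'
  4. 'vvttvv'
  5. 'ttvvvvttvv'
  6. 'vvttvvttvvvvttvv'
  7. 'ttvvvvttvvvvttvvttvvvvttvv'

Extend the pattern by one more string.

vvttvvttvvvvttvvttvvvvttvvvvttvvttvvvvttvv

This is a Fibonacci-style word recurrence s(k) = s(k−2)·s(k−1): e.g. tt·vv = ttvv.
So term 8 is vvttvvttvvvvttvv·ttvvvvttvvvvttvvttvvvvttvv.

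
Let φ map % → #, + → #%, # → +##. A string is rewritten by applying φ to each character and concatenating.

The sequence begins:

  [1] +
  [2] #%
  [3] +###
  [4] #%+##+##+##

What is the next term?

Apply φ to #%+##+##+## symbol by symbol: #→+##, %→#, +→#%, #→+##, #→+##, +→#%, #→+##, #→+##, +→#%, #→+##, #→+##; joined: +## # #% +## +## #% +## +## #% +## +##.

+####%+##+###%+##+###%+##+##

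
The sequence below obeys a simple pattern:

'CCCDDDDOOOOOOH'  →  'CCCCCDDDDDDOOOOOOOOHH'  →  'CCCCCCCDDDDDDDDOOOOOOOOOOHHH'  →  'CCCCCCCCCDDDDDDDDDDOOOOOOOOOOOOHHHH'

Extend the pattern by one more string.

Reading off run lengths: C runs 3, 5, 7, 9; D runs 4, 6, 8, 10; O runs 6, 8, 10, 12; H runs 1, 2, 3, 4 — each is linear in n, where the shown terms are n = 2, 3, 4, 5.
Setting n = 6 gives 11, 12, 14, 5 characters in each block.

CCCCCCCCCCCDDDDDDDDDDDDOOOOOOOOOOOOOOHHHHH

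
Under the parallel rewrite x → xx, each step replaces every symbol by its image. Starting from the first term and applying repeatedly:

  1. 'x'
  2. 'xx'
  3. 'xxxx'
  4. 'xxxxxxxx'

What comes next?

Expanding xxxxxxxx: x→xx, x→xx, x→xx, x→xx, x→xx, x→xx, x→xx, x→xx. Concatenated: xx xx xx xx xx xx xx xx.

xxxxxxxxxxxxxxxx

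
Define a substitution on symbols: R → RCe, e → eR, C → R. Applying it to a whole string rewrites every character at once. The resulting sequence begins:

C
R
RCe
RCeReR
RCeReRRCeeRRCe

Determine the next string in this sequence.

φ(RCeReRRCeeRRCe) expands symbol-by-symbol to RCe R eR RCe eR RCe RCe R eR eR RCe RCe R eR; joining the 14 pieces gives the next term.

RCeReRRCeeRRCeRCeReReRRCeRCeReR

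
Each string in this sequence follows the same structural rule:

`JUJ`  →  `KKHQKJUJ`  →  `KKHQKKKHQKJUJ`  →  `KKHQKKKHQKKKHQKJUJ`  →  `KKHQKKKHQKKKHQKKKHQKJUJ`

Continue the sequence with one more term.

Every step adds KKHQK at the front: s(k+1) = KKHQK·s(k).
So the next term is KKHQK·KKHQKKKHQKKKHQKKKHQKJUJ.

KKHQKKKHQKKKHQKKKHQKKKHQKJUJ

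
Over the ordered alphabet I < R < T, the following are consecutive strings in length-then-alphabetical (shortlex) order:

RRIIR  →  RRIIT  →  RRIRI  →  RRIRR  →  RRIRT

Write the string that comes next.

RRITI

Find the rightmost character of RRIRT below T, bump it to the next letter, and reset everything to its right to I.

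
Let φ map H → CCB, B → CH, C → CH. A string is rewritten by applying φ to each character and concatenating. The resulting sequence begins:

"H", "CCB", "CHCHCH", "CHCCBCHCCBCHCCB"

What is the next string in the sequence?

CHCCBCHCHCHCHCCBCHCHCHCHCCBCHCHCH

Applying the rule to each of the 15 symbols of CHCCBCHCCBCHCCB gives the pieces CH CCB CH CH CH CH CCB CH CH CH CH CCB CH CH CH, which concatenate to the answer.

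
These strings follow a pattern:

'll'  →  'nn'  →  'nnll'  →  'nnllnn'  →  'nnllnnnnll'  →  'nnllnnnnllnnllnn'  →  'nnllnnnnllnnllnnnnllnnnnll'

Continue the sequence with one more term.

nnllnnnnllnnllnnnnllnnnnllnnllnnnnllnnllnn

This is a Fibonacci-style word recurrence s(k) = s(k−1)·s(k−2): e.g. nn·ll = nnll.
Continuing: nnllnnnnllnnllnnnnllnnnnll · nnllnnnnllnnllnn gives term 8.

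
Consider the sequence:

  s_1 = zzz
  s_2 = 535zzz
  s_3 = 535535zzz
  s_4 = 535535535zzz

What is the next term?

535535535535zzz

Every step adds 535 at the front: s(k+1) = 535·s(k).
So the next term is 535·535535535zzz.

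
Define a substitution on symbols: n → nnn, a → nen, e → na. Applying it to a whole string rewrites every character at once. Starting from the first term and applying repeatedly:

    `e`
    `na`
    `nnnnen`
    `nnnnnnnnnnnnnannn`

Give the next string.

Rewriting the 17 symbols of nnnnnnnnnnnnnannn one by one yields nnn nnn nnn nnn nnn nnn nnn nnn nnn nnn nnn nnn nnn nen nnn nnn nnn; concatenated:

nnnnnnnnnnnnnnnnnnnnnnnnnnnnnnnnnnnnnnnnennnnnnnnnn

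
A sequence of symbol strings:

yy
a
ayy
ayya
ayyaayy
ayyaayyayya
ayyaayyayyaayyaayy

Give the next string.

ayyaayyayyaayyaayyayyaayyayya

This is a Fibonacci-style word recurrence s(k) = s(k−1)·s(k−2): e.g. a·yy = ayy.
So term 8 is ayyaayyayyaayyaayy·ayyaayyayya.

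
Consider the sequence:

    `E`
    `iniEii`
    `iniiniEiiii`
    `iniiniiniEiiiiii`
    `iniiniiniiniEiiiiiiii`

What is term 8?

iniiniiniiniiniiniiniEiiiiiiiiiiiiii

Every step adds ini to the front and ii to the end of the previous string.
From iniiniiniiniEiiiiiiii, 3 further steps: iniiniiniiniEiiiiiiii → iniiniiniiniiniEiiiiiiiiii → iniiniiniiniiniiniEiiiiiiiiiiii → (answer).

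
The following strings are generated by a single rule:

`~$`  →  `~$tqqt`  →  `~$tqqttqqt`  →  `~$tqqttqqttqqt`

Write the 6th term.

~$tqqttqqttqqttqqttqqt

Every step adds tqqt to the end: s(k+1) = s(k)·tqqt.
From ~$tqqttqqttqqt, 2 further steps: ~$tqqttqqttqqt → ~$tqqttqqttqqttqqt → (answer).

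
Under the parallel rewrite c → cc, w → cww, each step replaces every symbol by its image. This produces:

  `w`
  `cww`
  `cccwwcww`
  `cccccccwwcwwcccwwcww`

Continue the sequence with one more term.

cccccccccccccccwwcwwcccwwcwwcccccccwwcwwcccwwcww

Applying the rule to each of the 20 symbols of cccccccwwcwwcccwwcww gives the pieces cc cc cc cc cc cc cc cww cww cc cww cww cc cc cc cww cww cc cww cww, which concatenate to the answer.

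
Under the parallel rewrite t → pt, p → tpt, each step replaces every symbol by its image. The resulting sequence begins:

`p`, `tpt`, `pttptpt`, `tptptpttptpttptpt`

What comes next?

Replace each of the 17 characters of tptptpttptpttptpt in place — pt tpt pt tpt pt tpt pt pt tpt pt tpt pt pt tpt pt tpt pt — and concatenate.

pttptpttptpttptptpttptpttptptpttptpttptpt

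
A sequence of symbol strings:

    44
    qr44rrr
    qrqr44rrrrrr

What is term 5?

Every step adds qr to the front and rrr to the end of the previous string.
From qrqr44rrrrrr, 2 further steps: qrqr44rrrrrr → qrqrqr44rrrrrrrrr → (answer).

qrqrqrqr44rrrrrrrrrrrr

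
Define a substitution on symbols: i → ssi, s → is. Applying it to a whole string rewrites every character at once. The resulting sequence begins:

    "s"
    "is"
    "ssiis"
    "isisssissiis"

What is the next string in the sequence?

ssiisssiisisisssiisisssissiis

Apply φ to isisssissiis symbol by symbol: i→ssi, s→is, i→ssi, s→is, s→is, s→is, i→ssi, s→is, s→is, i→ssi, i→ssi, s→is; joined: ssi is ssi is is is ssi is is ssi ssi is.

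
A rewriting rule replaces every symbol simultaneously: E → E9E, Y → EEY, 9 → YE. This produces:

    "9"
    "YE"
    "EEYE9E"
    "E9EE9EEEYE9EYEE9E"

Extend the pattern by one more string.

Rewriting the 17 symbols of E9EE9EEEYE9EYEE9E one by one yields E9E YE E9E E9E YE E9E E9E E9E EEY E9E YE E9E EEY E9E E9E YE E9E; concatenated:

E9EYEE9EE9EYEE9EE9EE9EEEYE9EYEE9EEEYE9EE9EYEE9E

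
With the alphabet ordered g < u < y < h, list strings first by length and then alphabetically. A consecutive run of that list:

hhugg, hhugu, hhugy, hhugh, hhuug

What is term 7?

Continuing the enumeration 2 steps past hhuug: hhuug → hhuuu → (answer).

hhuuy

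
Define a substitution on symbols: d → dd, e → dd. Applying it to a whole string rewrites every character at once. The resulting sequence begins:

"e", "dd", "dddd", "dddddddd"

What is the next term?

dddddddddddddddd

Apply φ to dddddddd symbol by symbol: d→dd, d→dd, d→dd, d→dd, d→dd, d→dd, d→dd, d→dd; joined: dd dd dd dd dd dd dd dd.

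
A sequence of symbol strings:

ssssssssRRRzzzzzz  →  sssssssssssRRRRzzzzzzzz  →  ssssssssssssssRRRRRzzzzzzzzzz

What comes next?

Each string has the form s^{3n+2} R^{n+1} z^{2n+2}, where the shown terms are n = 2, 3, 4.
For the next term, n = 5, so the run lengths are 17, 6, 12.

sssssssssssssssssRRRRRRzzzzzzzzzzzz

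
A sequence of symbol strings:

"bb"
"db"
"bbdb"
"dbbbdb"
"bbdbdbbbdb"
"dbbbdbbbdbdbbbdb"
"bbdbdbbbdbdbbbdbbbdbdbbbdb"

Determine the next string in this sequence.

dbbbdbbbdbdbbbdbbbdbdbbbdbdbbbdbbbdbdbbbdb

From term 3 onward, concatenate the second-to-last term with the last: bb·db = bbdb, db·bbdb = dbbbdb, …
So term 8 is dbbbdbbbdbdbbbdb·bbdbdbbbdbdbbbdbbbdbdbbbdb.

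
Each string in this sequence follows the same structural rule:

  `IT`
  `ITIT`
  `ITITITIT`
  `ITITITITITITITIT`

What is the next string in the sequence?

Each string is two copies of the previous one concatenated.
So the next term is two copies of ITITITITITITITIT.

ITITITITITITITITITITITITITITITIT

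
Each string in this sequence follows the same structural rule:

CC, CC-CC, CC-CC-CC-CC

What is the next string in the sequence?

Each string is two copies of the previous one joined by '-'.
Doubling CC-CC-CC-CC with '-' between the halves:

CC-CC-CC-CC-CC-CC-CC-CC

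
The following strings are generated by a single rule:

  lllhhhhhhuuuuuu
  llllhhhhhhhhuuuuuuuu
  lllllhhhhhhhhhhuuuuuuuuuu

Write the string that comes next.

llllllhhhhhhhhhhhhuuuuuuuuuuuu

Term n consists of n l's, followed by 2n h's, followed by 2n u's, where the shown terms are n = 3, 4, 5.
Setting n = 6 gives 6, 12, 12 characters in each block.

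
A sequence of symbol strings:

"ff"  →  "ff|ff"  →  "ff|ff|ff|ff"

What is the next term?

s(k+1) = s(k)·|·s(k) — each term doubles the last with '|' between the halves.
So the next term is two copies of ff|ff|ff|ff with '|' between the halves.

ff|ff|ff|ff|ff|ff|ff|ff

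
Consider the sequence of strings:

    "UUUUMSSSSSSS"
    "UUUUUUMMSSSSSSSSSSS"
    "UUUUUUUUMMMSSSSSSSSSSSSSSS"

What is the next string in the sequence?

The n-th term is 2n U's then n-1 M's then 4n-1 S's, where the shown terms are n = 2, 3, 4.
Setting n = 5 gives 10, 4, 19 characters in each block.

UUUUUUUUUUMMMMSSSSSSSSSSSSSSSSSSS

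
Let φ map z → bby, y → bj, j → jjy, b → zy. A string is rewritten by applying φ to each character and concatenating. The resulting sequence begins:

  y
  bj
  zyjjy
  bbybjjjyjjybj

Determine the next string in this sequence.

Rewriting the 13 symbols of bbybjjjyjjybj one by one yields zy zy bj zy jjy jjy jjy bj jjy jjy bj zy jjy; concatenated:

zyzybjzyjjyjjyjjybjjjyjjybjzyjjy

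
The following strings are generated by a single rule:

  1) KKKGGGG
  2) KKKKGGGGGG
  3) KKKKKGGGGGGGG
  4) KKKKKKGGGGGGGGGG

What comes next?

KKKKKKKGGGGGGGGGGGG

Term n consists of n+1 K's, followed by 2n G's, where the shown terms are n = 2, 3, 4, 5.
At n = 6 the blocks have lengths 7, 12.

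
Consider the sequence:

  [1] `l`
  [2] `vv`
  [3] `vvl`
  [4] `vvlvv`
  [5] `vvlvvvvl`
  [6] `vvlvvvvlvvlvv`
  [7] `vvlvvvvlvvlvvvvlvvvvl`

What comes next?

Each term (from the third on) is the previous term followed by the one before it: term 3 = vv·l = vvl.
So term 8 is vvlvvvvlvvlvvvvlvvvvl·vvlvvvvlvvlvv.

vvlvvvvlvvlvvvvlvvvvlvvlvvvvlvvlvv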